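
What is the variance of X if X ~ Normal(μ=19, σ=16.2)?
262.4400

We have X ~ Normal(μ=19, σ=16.2).

For a Normal distribution with μ=19, σ=16.2:
Var(X) = 262.4400

The variance measures the spread of the distribution around the mean.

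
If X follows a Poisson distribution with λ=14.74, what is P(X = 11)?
0.070928

We have X ~ Poisson(λ=14.74).

For a Poisson distribution, the PMF gives us the probability of each outcome.

Using the PMF formula:
P(X = 11) = 0.070928

Rounded to 4 decimal places: 0.0709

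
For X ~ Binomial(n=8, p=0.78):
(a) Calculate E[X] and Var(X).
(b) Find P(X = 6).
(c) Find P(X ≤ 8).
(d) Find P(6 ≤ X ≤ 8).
(a) E[X] = 6.2400, Var(X) = 1.3728
(b) P(X = 6) = 0.305190
(c) P(X ≤ 8) = 1.000000
(d) P(6 ≤ X ≤ 8) = 0.751356

We have X ~ Binomial(n=8, p=0.78).

(a) Moments:
E[X] = 6.2400
Var(X) = 1.3728
σ = √Var(X) = 1.1717

(b) Point probability using PMF:
P(X = 6) = 0.305190

(c) Cumulative probability using CDF:
P(X ≤ 8) = F(8) = 1.000000

(d) Range probability:
P(6 ≤ X ≤ 8) = P(X ≤ 8) - P(X ≤ 5)
                   = F(8) - F(5)
                   = 1.000000 - 0.248644
                   = 0.751356

This means approximately 75.1% of outcomes fall in the interval [6, 8].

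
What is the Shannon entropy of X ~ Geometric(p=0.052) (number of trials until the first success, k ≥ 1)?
3.9300 nats

We have X ~ Geometric(p=0.052) (number of trials until the first success, k ≥ 1).

The Shannon entropy measures the uncertainty or information content of the distribution.

For a Geometric distribution with p=0.052 (number of trials until the first success, k ≥ 1):
H(X) = 3.9300 nats

(In bits, this would be 5.6699 bits.)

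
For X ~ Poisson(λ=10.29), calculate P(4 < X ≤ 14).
0.876340

We have X ~ Poisson(λ=10.29).

To find P(4 < X ≤ 14), we use:
P(4 < X ≤ 14) = P(X ≤ 14) - P(X ≤ 4)
                 = F(14) - F(4)
                 = 0.900560 - 0.024220
                 = 0.876340

So there's approximately a 87.6% chance that X falls in this range.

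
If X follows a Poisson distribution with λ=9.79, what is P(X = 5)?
0.041975

We have X ~ Poisson(λ=9.79).

For a Poisson distribution, the PMF gives us the probability of each outcome.

Using the PMF formula:
P(X = 5) = 0.041975

Rounded to 4 decimal places: 0.0420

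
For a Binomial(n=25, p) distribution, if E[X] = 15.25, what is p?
p = 0.61

For a Binomial(n, p) distribution:
E[X] = n × p

Given n = 25 and E[X] = 15.25:
15.25 = 25 × p
p = 15.25 / 25 = 0.61

Verification: Binomial(25, 0.61) has E[X] = 15.25 ✓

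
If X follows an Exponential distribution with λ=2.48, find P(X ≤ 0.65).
0.800512

We have X ~ Exponential(λ=2.48).

The CDF gives us P(X ≤ k).

Using the CDF:
P(X ≤ 0.65) = 0.800512

This means there's approximately a 80.1% chance that X is at most 0.65.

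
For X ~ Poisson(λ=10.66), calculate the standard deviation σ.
3.2650

We have X ~ Poisson(λ=10.66).

For a Poisson distribution with λ=10.66:
σ = √Var(X) = 3.2650

The standard deviation is the square root of the variance.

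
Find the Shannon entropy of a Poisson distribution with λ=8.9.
2.5020 nats

We have X ~ Poisson(λ=8.9).

The Shannon entropy measures the uncertainty or information content of the distribution.

For a Poisson distribution with λ=8.9:
H(X) = 2.5020 nats

(In bits, this would be 3.6096 bits.)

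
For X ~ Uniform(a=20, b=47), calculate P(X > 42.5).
0.166667

We have X ~ Uniform(a=20, b=47).

P(X > 42.5) = 1 - P(X ≤ 42.5)
                = 1 - F(42.5)
                = 1 - 0.833333
                = 0.166667

So there's approximately a 16.7% chance that X exceeds 42.5.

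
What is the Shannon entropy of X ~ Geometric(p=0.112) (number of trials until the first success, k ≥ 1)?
3.1310 nats

We have X ~ Geometric(p=0.112) (number of trials until the first success, k ≥ 1).

The Shannon entropy measures the uncertainty or information content of the distribution.

For a Geometric distribution with p=0.112 (number of trials until the first success, k ≥ 1):
H(X) = 3.1310 nats

(In bits, this would be 4.5171 bits.)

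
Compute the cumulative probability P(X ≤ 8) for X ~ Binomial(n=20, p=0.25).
0.959075

We have X ~ Binomial(n=20, p=0.25).

The CDF gives us P(X ≤ k).

Using the CDF:
P(X ≤ 8) = 0.959075

This means there's approximately a 95.9% chance that X is at most 8.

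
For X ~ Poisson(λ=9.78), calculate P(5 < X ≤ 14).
0.851616

We have X ~ Poisson(λ=9.78).

To find P(5 < X ≤ 14), we use:
P(5 < X ≤ 14) = P(X ≤ 14) - P(X ≤ 5)
                 = F(14) - F(5)
                 = 0.927497 - 0.075881
                 = 0.851616

So there's approximately a 85.2% chance that X falls in this range.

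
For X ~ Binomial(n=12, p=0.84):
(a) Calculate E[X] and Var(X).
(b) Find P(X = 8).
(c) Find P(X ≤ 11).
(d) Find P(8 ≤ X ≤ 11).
(a) E[X] = 10.0800, Var(X) = 1.6128
(b) P(X = 8) = 0.080412
(c) P(X ≤ 11) = 0.876590
(d) P(8 ≤ X ≤ 11) = 0.845633

We have X ~ Binomial(n=12, p=0.84).

(a) Moments:
E[X] = 10.0800
Var(X) = 1.6128
σ = √Var(X) = 1.2700

(b) Point probability using PMF:
P(X = 8) = 0.080412

(c) Cumulative probability using CDF:
P(X ≤ 11) = F(11) = 0.876590

(d) Range probability:
P(8 ≤ X ≤ 11) = P(X ≤ 11) - P(X ≤ 7)
                   = F(11) - F(7)
                   = 0.876590 - 0.030957
                   = 0.845633

This means approximately 84.6% of outcomes fall in the interval [8, 11].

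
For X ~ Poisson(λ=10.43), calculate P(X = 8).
0.102580

We have X ~ Poisson(λ=10.43).

For a Poisson distribution, the PMF gives us the probability of each outcome.

Using the PMF formula:
P(X = 8) = 0.102580

Rounded to 4 decimal places: 0.1026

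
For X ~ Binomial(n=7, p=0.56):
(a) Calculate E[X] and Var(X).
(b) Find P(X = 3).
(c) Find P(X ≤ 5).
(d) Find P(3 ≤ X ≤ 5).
(a) E[X] = 3.9200, Var(X) = 1.7248
(b) P(X = 3) = 0.230379
(c) P(X ≤ 5) = 0.887739
(d) P(3 ≤ X ≤ 5) = 0.747494

We have X ~ Binomial(n=7, p=0.56).

(a) Moments:
E[X] = 3.9200
Var(X) = 1.7248
σ = √Var(X) = 1.3133

(b) Point probability using PMF:
P(X = 3) = 0.230379

(c) Cumulative probability using CDF:
P(X ≤ 5) = F(5) = 0.887739

(d) Range probability:
P(3 ≤ X ≤ 5) = P(X ≤ 5) - P(X ≤ 2)
                   = F(5) - F(2)
                   = 0.887739 - 0.140245
                   = 0.747494

This means approximately 74.7% of outcomes fall in the interval [3, 5].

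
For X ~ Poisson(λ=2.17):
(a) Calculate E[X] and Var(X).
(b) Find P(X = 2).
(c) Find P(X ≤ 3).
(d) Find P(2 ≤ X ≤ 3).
(a) E[X] = 2.1700, Var(X) = 2.1700
(b) P(X = 2) = 0.268825
(c) P(X ≤ 3) = 0.825219
(d) P(2 ≤ X ≤ 3) = 0.463276

We have X ~ Poisson(λ=2.17).

(a) Moments:
E[X] = 2.1700
Var(X) = 2.1700
σ = √Var(X) = 1.4731

(b) Point probability using PMF:
P(X = 2) = 0.268825

(c) Cumulative probability using CDF:
P(X ≤ 3) = F(3) = 0.825219

(d) Range probability:
P(2 ≤ X ≤ 3) = P(X ≤ 3) - P(X ≤ 1)
                   = F(3) - F(1)
                   = 0.825219 - 0.361943
                   = 0.463276

This means approximately 46.3% of outcomes fall in the interval [2, 3].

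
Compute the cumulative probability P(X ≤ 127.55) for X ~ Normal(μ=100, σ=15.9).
0.958426

We have X ~ Normal(μ=100, σ=15.9).

The CDF gives us P(X ≤ k).

Using the CDF:
P(X ≤ 127.55) = 0.958426

This means there's approximately a 95.8% chance that X is at most 127.55.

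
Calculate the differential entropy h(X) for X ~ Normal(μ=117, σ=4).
2.8052 nats

We have X ~ Normal(μ=117, σ=4).

The differential entropy measures the uncertainty or information content of the distribution.

For a Normal distribution with μ=117, σ=4:
h(X) = 2.8052 nats

(In bits, this would be 4.0471 bits.)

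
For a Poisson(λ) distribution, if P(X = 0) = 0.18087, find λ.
λ = 1.7100

For a Poisson(λ) distribution, the PMF at 0 is:
P(X = 0) = λ^0 e^(-λ) / 0! = e^(-λ)

Given P(X = 0) = 0.18087:
e^(-λ) = 0.18087
-λ = ln(0.18087)
λ = -ln(0.18087) = 1.7100

Verification: e^(-1.7100) = 0.18087 ✓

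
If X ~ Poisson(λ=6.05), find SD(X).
2.4597

We have X ~ Poisson(λ=6.05).

For a Poisson distribution with λ=6.05:
σ = √Var(X) = 2.4597

The standard deviation is the square root of the variance.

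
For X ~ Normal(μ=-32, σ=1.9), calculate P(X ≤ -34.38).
0.105170

We have X ~ Normal(μ=-32, σ=1.9).

The CDF gives us P(X ≤ k).

Using the CDF:
P(X ≤ -34.38) = 0.105170

This means there's approximately a 10.5% chance that X is at most -34.38.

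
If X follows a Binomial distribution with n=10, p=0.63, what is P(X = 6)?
0.246076

We have X ~ Binomial(n=10, p=0.63).

For a Binomial distribution, the PMF gives us the probability of each outcome.

Using the PMF formula:
P(X = 6) = 0.246076

Rounded to 4 decimal places: 0.2461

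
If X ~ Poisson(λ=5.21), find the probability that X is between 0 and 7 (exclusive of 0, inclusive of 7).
0.838333

We have X ~ Poisson(λ=5.21).

To find P(0 < X ≤ 7), we use:
P(0 < X ≤ 7) = P(X ≤ 7) - P(X ≤ 0)
                 = F(7) - F(0)
                 = 0.843794 - 0.005462
                 = 0.838333

So there's approximately a 83.8% chance that X falls in this range.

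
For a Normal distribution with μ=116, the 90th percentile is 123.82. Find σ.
σ = 6.1020

For X ~ Normal(μ, σ), the p-th percentile satisfies x = μ + z_p × σ,
where z_p = Φ⁻¹(p) is the standard normal quantile.

Step 1: z_{0.9} = Φ⁻¹(0.9) = 1.2816

Step 2: Solve for σ:
123.82 = 116 + 1.2816 × σ
σ = (123.82 - 116) / 1.2816
σ = 7.82 / 1.2816
σ = 6.1020

Verification: μ + z × σ = 116 + 1.2816 × 6.1020 = 123.82 ✓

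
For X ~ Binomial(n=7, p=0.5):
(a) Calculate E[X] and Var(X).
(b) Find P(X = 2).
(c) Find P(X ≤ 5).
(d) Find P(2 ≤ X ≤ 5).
(a) E[X] = 3.5000, Var(X) = 1.7500
(b) P(X = 2) = 0.164062
(c) P(X ≤ 5) = 0.937500
(d) P(2 ≤ X ≤ 5) = 0.875000

We have X ~ Binomial(n=7, p=0.5).

(a) Moments:
E[X] = 3.5000
Var(X) = 1.7500
σ = √Var(X) = 1.3229

(b) Point probability using PMF:
P(X = 2) = 0.164062

(c) Cumulative probability using CDF:
P(X ≤ 5) = F(5) = 0.937500

(d) Range probability:
P(2 ≤ X ≤ 5) = P(X ≤ 5) - P(X ≤ 1)
                   = F(5) - F(1)
                   = 0.937500 - 0.062500
                   = 0.875000

This means approximately 87.5% of outcomes fall in the interval [2, 5].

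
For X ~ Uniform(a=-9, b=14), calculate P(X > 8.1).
0.256522

We have X ~ Uniform(a=-9, b=14).

P(X > 8.1) = 1 - P(X ≤ 8.1)
                = 1 - F(8.1)
                = 1 - 0.743478
                = 0.256522

So there's approximately a 25.7% chance that X exceeds 8.1.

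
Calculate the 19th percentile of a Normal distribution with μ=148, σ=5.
143.6105

We have X ~ Normal(μ=148, σ=5).

We want to find x such that P(X ≤ x) = 0.19.

This is the 19th percentile, which means 19% of values fall below this point.

Using the inverse CDF (quantile function):
x = F⁻¹(0.19) = 143.6105

Verification: P(X ≤ 143.6105) = 0.19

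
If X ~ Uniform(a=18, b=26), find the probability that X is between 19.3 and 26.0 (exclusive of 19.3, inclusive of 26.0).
0.837500

We have X ~ Uniform(a=18, b=26).

To find P(19.3 < X ≤ 26.0), we use:
P(19.3 < X ≤ 26.0) = P(X ≤ 26.0) - P(X ≤ 19.3)
                 = F(26.0) - F(19.3)
                 = 1.000000 - 0.162500
                 = 0.837500

So there's approximately a 83.7% chance that X falls in this range.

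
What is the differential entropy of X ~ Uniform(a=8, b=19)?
2.3979 nats

We have X ~ Uniform(a=8, b=19).

The differential entropy measures the uncertainty or information content of the distribution.

For a Uniform distribution with a=8, b=19:
h(X) = 2.3979 nats

(In bits, this would be 3.4594 bits.)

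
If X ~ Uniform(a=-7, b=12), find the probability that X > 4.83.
0.377368

We have X ~ Uniform(a=-7, b=12).

P(X > 4.83) = 1 - P(X ≤ 4.83)
                = 1 - F(4.83)
                = 1 - 0.622632
                = 0.377368

So there's approximately a 37.7% chance that X exceeds 4.83.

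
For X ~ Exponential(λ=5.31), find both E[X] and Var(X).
E[X] = 0.1883, Var(X) = 0.0355

We have X ~ Exponential(λ=5.31).

For an Exponential distribution with λ=5.31:

Expected value:
E[X] = 0.1883

Variance:
Var(X) = 0.0355

Standard deviation:
σ = √Var(X) = 0.1883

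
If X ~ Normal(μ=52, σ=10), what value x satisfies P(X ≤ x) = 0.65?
55.8532

We have X ~ Normal(μ=52, σ=10).

We want to find x such that P(X ≤ x) = 0.65.

This is the 65th percentile, which means 65% of values fall below this point.

Using the inverse CDF (quantile function):
x = F⁻¹(0.65) = 55.8532

Verification: P(X ≤ 55.8532) = 0.65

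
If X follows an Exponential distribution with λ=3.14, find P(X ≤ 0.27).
0.571644

We have X ~ Exponential(λ=3.14).

The CDF gives us P(X ≤ k).

Using the CDF:
P(X ≤ 0.27) = 0.571644

This means there's approximately a 57.2% chance that X is at most 0.27.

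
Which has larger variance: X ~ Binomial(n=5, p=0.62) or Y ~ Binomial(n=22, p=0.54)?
Y has larger variance (5.4648 > 1.1780)

Compute the variance for each distribution:

X ~ Binomial(n=5, p=0.62):
Var(X) = 1.1780

Y ~ Binomial(n=22, p=0.54):
Var(Y) = 5.4648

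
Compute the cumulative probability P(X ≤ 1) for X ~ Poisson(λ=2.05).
0.392641

We have X ~ Poisson(λ=2.05).

The CDF gives us P(X ≤ k).

Using the CDF:
P(X ≤ 1) = 0.392641

This means there's approximately a 39.3% chance that X is at most 1.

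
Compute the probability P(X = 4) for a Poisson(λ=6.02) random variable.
0.132960

We have X ~ Poisson(λ=6.02).

For a Poisson distribution, the PMF gives us the probability of each outcome.

Using the PMF formula:
P(X = 4) = 0.132960

Rounded to 4 decimal places: 0.1330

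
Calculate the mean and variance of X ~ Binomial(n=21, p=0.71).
E[X] = 14.9100, Var(X) = 4.3239

We have X ~ Binomial(n=21, p=0.71).

For a Binomial distribution with n=21, p=0.71:

Expected value:
E[X] = 14.9100

Variance:
Var(X) = 4.3239

Standard deviation:
σ = √Var(X) = 2.0794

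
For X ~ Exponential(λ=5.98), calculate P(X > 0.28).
0.187421

We have X ~ Exponential(λ=5.98).

P(X > 0.28) = 1 - P(X ≤ 0.28)
                = 1 - F(0.28)
                = 1 - 0.812579
                = 0.187421

So there's approximately a 18.7% chance that X exceeds 0.28.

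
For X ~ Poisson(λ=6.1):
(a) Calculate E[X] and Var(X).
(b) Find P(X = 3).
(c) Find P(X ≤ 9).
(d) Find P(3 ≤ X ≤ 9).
(a) E[X] = 6.1000, Var(X) = 6.1000
(b) P(X = 3) = 0.084848
(c) P(X ≤ 9) = 0.909020
(d) P(3 ≤ X ≤ 9) = 0.851367

We have X ~ Poisson(λ=6.1).

(a) Moments:
E[X] = 6.1000
Var(X) = 6.1000
σ = √Var(X) = 2.4698

(b) Point probability using PMF:
P(X = 3) = 0.084848

(c) Cumulative probability using CDF:
P(X ≤ 9) = F(9) = 0.909020

(d) Range probability:
P(3 ≤ X ≤ 9) = P(X ≤ 9) - P(X ≤ 2)
                   = F(9) - F(2)
                   = 0.909020 - 0.057653
                   = 0.851367

This means approximately 85.1% of outcomes fall in the interval [3, 9].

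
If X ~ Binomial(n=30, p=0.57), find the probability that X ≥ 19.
0.305482

We have X ~ Binomial(n=30, p=0.57).

For discrete distributions, P(X ≥ 19) = 1 - P(X ≤ 18).

P(X ≤ 18) = 0.694518
P(X ≥ 19) = 1 - 0.694518 = 0.305482

So there's approximately a 30.5% chance that X is at least 19.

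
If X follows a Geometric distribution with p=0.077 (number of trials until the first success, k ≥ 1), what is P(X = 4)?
0.060547

We have X ~ Geometric(p=0.077) (number of trials until the first success, k ≥ 1).

For a Geometric distribution, the PMF gives us the probability of each outcome.

Using the PMF formula:
P(X = 4) = 0.060547

Rounded to 4 decimal places: 0.0605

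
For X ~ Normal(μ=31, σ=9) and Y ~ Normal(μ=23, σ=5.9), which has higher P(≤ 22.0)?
Y has higher probability (P(Y ≤ 22.0) = 0.4327 > P(X ≤ 22.0) = 0.1587)

Compute P(≤ 22.0) for each distribution:

X ~ Normal(μ=31, σ=9):
P(X ≤ 22.0) = 0.1587

Y ~ Normal(μ=23, σ=5.9):
P(Y ≤ 22.0) = 0.4327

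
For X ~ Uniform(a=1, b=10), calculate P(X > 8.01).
0.221111

We have X ~ Uniform(a=1, b=10).

P(X > 8.01) = 1 - P(X ≤ 8.01)
                = 1 - F(8.01)
                = 1 - 0.778889
                = 0.221111

So there's approximately a 22.1% chance that X exceeds 8.01.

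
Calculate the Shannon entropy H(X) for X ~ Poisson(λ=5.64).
2.2672 nats

We have X ~ Poisson(λ=5.64).

The Shannon entropy measures the uncertainty or information content of the distribution.

For a Poisson distribution with λ=5.64:
H(X) = 2.2672 nats

(In bits, this would be 3.2709 bits.)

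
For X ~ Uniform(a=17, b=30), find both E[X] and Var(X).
E[X] = 23.5000, Var(X) = 14.0833

We have X ~ Uniform(a=17, b=30).

For a Uniform distribution with a=17, b=30:

Expected value:
E[X] = 23.5000

Variance:
Var(X) = 14.0833

Standard deviation:
σ = √Var(X) = 3.7528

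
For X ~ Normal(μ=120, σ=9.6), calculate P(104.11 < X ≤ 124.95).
0.648001

We have X ~ Normal(μ=120, σ=9.6).

To find P(104.11 < X ≤ 124.95), we use:
P(104.11 < X ≤ 124.95) = P(X ≤ 124.95) - P(X ≤ 104.11)
                 = F(124.95) - F(104.11)
                 = 0.696942 - 0.048941
                 = 0.648001

So there's approximately a 64.8% chance that X falls in this range.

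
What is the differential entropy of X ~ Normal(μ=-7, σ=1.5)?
1.8244 nats

We have X ~ Normal(μ=-7, σ=1.5).

The differential entropy measures the uncertainty or information content of the distribution.

For a Normal distribution with μ=-7, σ=1.5:
h(X) = 1.8244 nats

(In bits, this would be 2.6321 bits.)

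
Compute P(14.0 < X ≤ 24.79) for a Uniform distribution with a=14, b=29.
0.719333

We have X ~ Uniform(a=14, b=29).

To find P(14.0 < X ≤ 24.79), we use:
P(14.0 < X ≤ 24.79) = P(X ≤ 24.79) - P(X ≤ 14.0)
                 = F(24.79) - F(14.0)
                 = 0.719333 - 0.000000
                 = 0.719333

So there's approximately a 71.9% chance that X falls in this range.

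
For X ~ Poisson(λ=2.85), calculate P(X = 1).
0.164856

We have X ~ Poisson(λ=2.85).

For a Poisson distribution, the PMF gives us the probability of each outcome.

Using the PMF formula:
P(X = 1) = 0.164856

Rounded to 4 decimal places: 0.1649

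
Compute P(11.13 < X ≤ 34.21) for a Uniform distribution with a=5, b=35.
0.769333

We have X ~ Uniform(a=5, b=35).

To find P(11.13 < X ≤ 34.21), we use:
P(11.13 < X ≤ 34.21) = P(X ≤ 34.21) - P(X ≤ 11.13)
                 = F(34.21) - F(11.13)
                 = 0.973667 - 0.204333
                 = 0.769333

So there's approximately a 76.9% chance that X falls in this range.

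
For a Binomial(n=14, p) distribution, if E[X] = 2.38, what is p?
p = 0.17

For a Binomial(n, p) distribution:
E[X] = n × p

Given n = 14 and E[X] = 2.38:
2.38 = 14 × p
p = 2.38 / 14 = 0.17

Verification: Binomial(14, 0.17) has E[X] = 2.38 ✓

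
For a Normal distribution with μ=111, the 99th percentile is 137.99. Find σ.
σ = 11.6019

For X ~ Normal(μ, σ), the p-th percentile satisfies x = μ + z_p × σ,
where z_p = Φ⁻¹(p) is the standard normal quantile.

Step 1: z_{0.99} = Φ⁻¹(0.99) = 2.3263

Step 2: Solve for σ:
137.99 = 111 + 2.3263 × σ
σ = (137.99 - 111) / 2.3263
σ = 26.99 / 2.3263
σ = 11.6019

Verification: μ + z × σ = 111 + 2.3263 × 11.6019 = 137.99 ✓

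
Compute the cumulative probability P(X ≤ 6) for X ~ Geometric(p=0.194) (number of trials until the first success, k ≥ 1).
0.725836

We have X ~ Geometric(p=0.194) (number of trials until the first success, k ≥ 1).

The CDF gives us P(X ≤ k).

Using the CDF:
P(X ≤ 6) = 0.725836

This means there's approximately a 72.6% chance that X is at most 6.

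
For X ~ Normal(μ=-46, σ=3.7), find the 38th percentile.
-47.1303

We have X ~ Normal(μ=-46, σ=3.7).

We want to find x such that P(X ≤ x) = 0.38.

This is the 38th percentile, which means 38% of values fall below this point.

Using the inverse CDF (quantile function):
x = F⁻¹(0.38) = -47.1303

Verification: P(X ≤ -47.1303) = 0.38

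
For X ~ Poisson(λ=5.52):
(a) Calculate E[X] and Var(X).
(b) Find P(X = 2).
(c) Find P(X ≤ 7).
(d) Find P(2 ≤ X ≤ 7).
(a) E[X] = 5.5200, Var(X) = 5.5200
(b) P(X = 2) = 0.061030
(c) P(X ≤ 7) = 0.807010
(d) P(2 ≤ X ≤ 7) = 0.780891

We have X ~ Poisson(λ=5.52).

(a) Moments:
E[X] = 5.5200
Var(X) = 5.5200
σ = √Var(X) = 2.3495

(b) Point probability using PMF:
P(X = 2) = 0.061030

(c) Cumulative probability using CDF:
P(X ≤ 7) = F(7) = 0.807010

(d) Range probability:
P(2 ≤ X ≤ 7) = P(X ≤ 7) - P(X ≤ 1)
                   = F(7) - F(1)
                   = 0.807010 - 0.026118
                   = 0.780891

This means approximately 78.1% of outcomes fall in the interval [2, 7].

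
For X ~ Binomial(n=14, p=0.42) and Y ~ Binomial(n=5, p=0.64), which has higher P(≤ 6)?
Y has higher probability (P(Y ≤ 6) = 1.0000 > P(X ≤ 6) = 0.6357)

Compute P(≤ 6) for each distribution:

X ~ Binomial(n=14, p=0.42):
P(X ≤ 6) = 0.6357

Y ~ Binomial(n=5, p=0.64):
P(Y ≤ 6) = 1.0000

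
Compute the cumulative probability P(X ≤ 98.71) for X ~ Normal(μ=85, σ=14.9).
0.821249

We have X ~ Normal(μ=85, σ=14.9).

The CDF gives us P(X ≤ k).

Using the CDF:
P(X ≤ 98.71) = 0.821249

This means there's approximately a 82.1% chance that X is at most 98.71.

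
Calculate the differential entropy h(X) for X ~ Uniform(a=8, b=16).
2.0794 nats

We have X ~ Uniform(a=8, b=16).

The differential entropy measures the uncertainty or information content of the distribution.

For a Uniform distribution with a=8, b=16:
h(X) = 2.0794 nats

(In bits, this would be 3.0000 bits.)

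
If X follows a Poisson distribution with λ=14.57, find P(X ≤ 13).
0.405453

We have X ~ Poisson(λ=14.57).

The CDF gives us P(X ≤ k).

Using the CDF:
P(X ≤ 13) = 0.405453

This means there's approximately a 40.5% chance that X is at most 13.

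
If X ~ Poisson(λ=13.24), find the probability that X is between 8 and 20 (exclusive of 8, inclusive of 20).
0.881191

We have X ~ Poisson(λ=13.24).

To find P(8 < X ≤ 20), we use:
P(8 < X ≤ 20) = P(X ≤ 20) - P(X ≤ 8)
                 = F(20) - F(8)
                 = 0.970470 - 0.089279
                 = 0.881191

So there's approximately a 88.1% chance that X falls in this range.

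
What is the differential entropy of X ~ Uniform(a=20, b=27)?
1.9459 nats

We have X ~ Uniform(a=20, b=27).

The differential entropy measures the uncertainty or information content of the distribution.

For a Uniform distribution with a=20, b=27:
h(X) = 1.9459 nats

(In bits, this would be 2.8074 bits.)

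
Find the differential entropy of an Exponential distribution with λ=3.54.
-0.2641 nats

We have X ~ Exponential(λ=3.54).

The differential entropy measures the uncertainty or information content of the distribution.

For an Exponential distribution with λ=3.54:
h(X) = -0.2641 nats

(In bits, this would be -0.3811 bits.)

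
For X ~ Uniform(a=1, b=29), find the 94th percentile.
27.3200

We have X ~ Uniform(a=1, b=29).

We want to find x such that P(X ≤ x) = 0.94.

This is the 94th percentile, which means 94% of values fall below this point.

Using the inverse CDF (quantile function):
x = F⁻¹(0.94) = 27.3200

Verification: P(X ≤ 27.3200) = 0.94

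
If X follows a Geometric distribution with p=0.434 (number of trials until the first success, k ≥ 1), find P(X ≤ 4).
0.897372

We have X ~ Geometric(p=0.434) (number of trials until the first success, k ≥ 1).

The CDF gives us P(X ≤ k).

Using the CDF:
P(X ≤ 4) = 0.897372

This means there's approximately a 89.7% chance that X is at most 4.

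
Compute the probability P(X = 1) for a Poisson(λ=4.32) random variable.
0.057455

We have X ~ Poisson(λ=4.32).

For a Poisson distribution, the PMF gives us the probability of each outcome.

Using the PMF formula:
P(X = 1) = 0.057455

Rounded to 4 decimal places: 0.0575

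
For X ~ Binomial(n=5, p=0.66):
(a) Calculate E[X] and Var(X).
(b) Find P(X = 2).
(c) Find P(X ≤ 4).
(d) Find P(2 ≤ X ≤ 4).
(a) E[X] = 3.3000, Var(X) = 1.1220
(b) P(X = 2) = 0.171208
(c) P(X ≤ 4) = 0.874767
(d) P(2 ≤ X ≤ 4) = 0.826124

We have X ~ Binomial(n=5, p=0.66).

(a) Moments:
E[X] = 3.3000
Var(X) = 1.1220
σ = √Var(X) = 1.0592

(b) Point probability using PMF:
P(X = 2) = 0.171208

(c) Cumulative probability using CDF:
P(X ≤ 4) = F(4) = 0.874767

(d) Range probability:
P(2 ≤ X ≤ 4) = P(X ≤ 4) - P(X ≤ 1)
                   = F(4) - F(1)
                   = 0.874767 - 0.048643
                   = 0.826124

This means approximately 82.6% of outcomes fall in the interval [2, 4].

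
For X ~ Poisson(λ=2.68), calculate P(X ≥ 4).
0.281503

We have X ~ Poisson(λ=2.68).

For discrete distributions, P(X ≥ 4) = 1 - P(X ≤ 3).

P(X ≤ 3) = 0.718497
P(X ≥ 4) = 1 - 0.718497 = 0.281503

So there's approximately a 28.2% chance that X is at least 4.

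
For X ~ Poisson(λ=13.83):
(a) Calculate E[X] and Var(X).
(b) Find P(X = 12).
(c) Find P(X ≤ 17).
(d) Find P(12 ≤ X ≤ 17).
(a) E[X] = 13.8300, Var(X) = 13.8300
(b) P(X = 12) = 0.100748
(c) P(X ≤ 17) = 0.839096
(d) P(12 ≤ X ≤ 17) = 0.564454

We have X ~ Poisson(λ=13.83).

(a) Moments:
E[X] = 13.8300
Var(X) = 13.8300
σ = √Var(X) = 3.7189

(b) Point probability using PMF:
P(X = 12) = 0.100748

(c) Cumulative probability using CDF:
P(X ≤ 17) = F(17) = 0.839096

(d) Range probability:
P(12 ≤ X ≤ 17) = P(X ≤ 17) - P(X ≤ 11)
                   = F(17) - F(11)
                   = 0.839096 - 0.274641
                   = 0.564454

This means approximately 56.4% of outcomes fall in the interval [12, 17].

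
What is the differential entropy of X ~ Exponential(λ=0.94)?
1.0619 nats

We have X ~ Exponential(λ=0.94).

The differential entropy measures the uncertainty or information content of the distribution.

For an Exponential distribution with λ=0.94:
h(X) = 1.0619 nats

(In bits, this would be 1.5320 bits.)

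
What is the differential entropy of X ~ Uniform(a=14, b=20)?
1.7918 nats

We have X ~ Uniform(a=14, b=20).

The differential entropy measures the uncertainty or information content of the distribution.

For a Uniform distribution with a=14, b=20:
h(X) = 1.7918 nats

(In bits, this would be 2.5850 bits.)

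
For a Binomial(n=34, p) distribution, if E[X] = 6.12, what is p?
p = 0.18

For a Binomial(n, p) distribution:
E[X] = n × p

Given n = 34 and E[X] = 6.12:
6.12 = 34 × p
p = 6.12 / 34 = 0.18

Verification: Binomial(34, 0.18) has E[X] = 6.12 ✓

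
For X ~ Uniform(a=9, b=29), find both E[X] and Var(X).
E[X] = 19.0000, Var(X) = 33.3333

We have X ~ Uniform(a=9, b=29).

For a Uniform distribution with a=9, b=29:

Expected value:
E[X] = 19.0000

Variance:
Var(X) = 33.3333

Standard deviation:
σ = √Var(X) = 5.7735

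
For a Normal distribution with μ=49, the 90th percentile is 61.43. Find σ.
σ = 9.6992

For X ~ Normal(μ, σ), the p-th percentile satisfies x = μ + z_p × σ,
where z_p = Φ⁻¹(p) is the standard normal quantile.

Step 1: z_{0.9} = Φ⁻¹(0.9) = 1.2816

Step 2: Solve for σ:
61.43 = 49 + 1.2816 × σ
σ = (61.43 - 49) / 1.2816
σ = 12.43 / 1.2816
σ = 9.6992

Verification: μ + z × σ = 49 + 1.2816 × 9.6992 = 61.43 ✓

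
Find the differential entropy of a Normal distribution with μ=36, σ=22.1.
4.5145 nats

We have X ~ Normal(μ=36, σ=22.1).

The differential entropy measures the uncertainty or information content of the distribution.

For a Normal distribution with μ=36, σ=22.1:
h(X) = 4.5145 nats

(In bits, this would be 6.5131 bits.)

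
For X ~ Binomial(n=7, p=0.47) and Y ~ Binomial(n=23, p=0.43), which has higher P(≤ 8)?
X has higher probability (P(X ≤ 8) = 1.0000 > P(Y ≤ 8) = 0.2819)

Compute P(≤ 8) for each distribution:

X ~ Binomial(n=7, p=0.47):
P(X ≤ 8) = 1.0000

Y ~ Binomial(n=23, p=0.43):
P(Y ≤ 8) = 0.2819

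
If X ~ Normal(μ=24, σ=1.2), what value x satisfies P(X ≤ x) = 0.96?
26.1008

We have X ~ Normal(μ=24, σ=1.2).

We want to find x such that P(X ≤ x) = 0.96.

This is the 96th percentile, which means 96% of values fall below this point.

Using the inverse CDF (quantile function):
x = F⁻¹(0.96) = 26.1008

Verification: P(X ≤ 26.1008) = 0.96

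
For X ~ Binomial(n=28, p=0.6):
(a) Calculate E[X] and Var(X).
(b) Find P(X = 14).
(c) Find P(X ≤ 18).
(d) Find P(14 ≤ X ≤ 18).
(a) E[X] = 16.8000, Var(X) = 6.7200
(b) P(X = 14) = 0.084388
(c) P(X ≤ 18) = 0.741186
(d) P(14 ≤ X ≤ 18) = 0.638728

We have X ~ Binomial(n=28, p=0.6).

(a) Moments:
E[X] = 16.8000
Var(X) = 6.7200
σ = √Var(X) = 2.5923

(b) Point probability using PMF:
P(X = 14) = 0.084388

(c) Cumulative probability using CDF:
P(X ≤ 18) = F(18) = 0.741186

(d) Range probability:
P(14 ≤ X ≤ 18) = P(X ≤ 18) - P(X ≤ 13)
                   = F(18) - F(13)
                   = 0.741186 - 0.102458
                   = 0.638728

This means approximately 63.9% of outcomes fall in the interval [14, 18].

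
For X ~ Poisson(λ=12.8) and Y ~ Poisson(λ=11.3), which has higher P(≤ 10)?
Y has higher probability (P(Y ≤ 10) = 0.4246 > P(X ≤ 10) = 0.2693)

Compute P(≤ 10) for each distribution:

X ~ Poisson(λ=12.8):
P(X ≤ 10) = 0.2693

Y ~ Poisson(λ=11.3):
P(Y ≤ 10) = 0.4246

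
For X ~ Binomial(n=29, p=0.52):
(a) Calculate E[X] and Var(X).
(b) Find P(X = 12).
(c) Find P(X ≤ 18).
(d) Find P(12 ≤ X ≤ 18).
(a) E[X] = 15.0800, Var(X) = 7.2384
(b) P(X = 12) = 0.077317
(c) P(X ≤ 18) = 0.898827
(d) P(12 ≤ X ≤ 18) = 0.807323

We have X ~ Binomial(n=29, p=0.52).

(a) Moments:
E[X] = 15.0800
Var(X) = 7.2384
σ = √Var(X) = 2.6904

(b) Point probability using PMF:
P(X = 12) = 0.077317

(c) Cumulative probability using CDF:
P(X ≤ 18) = F(18) = 0.898827

(d) Range probability:
P(12 ≤ X ≤ 18) = P(X ≤ 18) - P(X ≤ 11)
                   = F(18) - F(11)
                   = 0.898827 - 0.091504
                   = 0.807323

This means approximately 80.7% of outcomes fall in the interval [12, 18].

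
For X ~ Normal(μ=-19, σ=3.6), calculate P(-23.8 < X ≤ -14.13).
0.820725

We have X ~ Normal(μ=-19, σ=3.6).

To find P(-23.8 < X ≤ -14.13), we use:
P(-23.8 < X ≤ -14.13) = P(X ≤ -14.13) - P(X ≤ -23.8)
                 = F(-14.13) - F(-23.8)
                 = 0.911937 - 0.091211
                 = 0.820725

So there's approximately a 82.1% chance that X falls in this range.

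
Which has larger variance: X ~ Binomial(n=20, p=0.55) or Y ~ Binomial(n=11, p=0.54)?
X has larger variance (4.9500 > 2.7324)

Compute the variance for each distribution:

X ~ Binomial(n=20, p=0.55):
Var(X) = 4.9500

Y ~ Binomial(n=11, p=0.54):
Var(Y) = 2.7324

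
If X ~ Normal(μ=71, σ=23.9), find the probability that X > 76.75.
0.404938

We have X ~ Normal(μ=71, σ=23.9).

P(X > 76.75) = 1 - P(X ≤ 76.75)
                = 1 - F(76.75)
                = 1 - 0.595062
                = 0.404938

So there's approximately a 40.5% chance that X exceeds 76.75.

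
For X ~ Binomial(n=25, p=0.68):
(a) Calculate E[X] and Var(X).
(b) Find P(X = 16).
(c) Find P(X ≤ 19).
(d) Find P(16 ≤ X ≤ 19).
(a) E[X] = 17.0000, Var(X) = 5.4400
(b) P(X = 16) = 0.150230
(c) P(X ≤ 19) = 0.859309
(d) P(16 ≤ X ≤ 19) = 0.603822

We have X ~ Binomial(n=25, p=0.68).

(a) Moments:
E[X] = 17.0000
Var(X) = 5.4400
σ = √Var(X) = 2.3324

(b) Point probability using PMF:
P(X = 16) = 0.150230

(c) Cumulative probability using CDF:
P(X ≤ 19) = F(19) = 0.859309

(d) Range probability:
P(16 ≤ X ≤ 19) = P(X ≤ 19) - P(X ≤ 15)
                   = F(19) - F(15)
                   = 0.859309 - 0.255488
                   = 0.603822

This means approximately 60.4% of outcomes fall in the interval [16, 19].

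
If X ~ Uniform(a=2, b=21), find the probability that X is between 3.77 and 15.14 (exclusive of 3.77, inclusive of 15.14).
0.598421

We have X ~ Uniform(a=2, b=21).

To find P(3.77 < X ≤ 15.14), we use:
P(3.77 < X ≤ 15.14) = P(X ≤ 15.14) - P(X ≤ 3.77)
                 = F(15.14) - F(3.77)
                 = 0.691579 - 0.093158
                 = 0.598421

So there's approximately a 59.8% chance that X falls in this range.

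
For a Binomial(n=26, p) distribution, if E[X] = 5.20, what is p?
p = 0.2

For a Binomial(n, p) distribution:
E[X] = n × p

Given n = 26 and E[X] = 5.20:
5.20 = 26 × p
p = 5.20 / 26 = 0.2

Verification: Binomial(26, 0.2) has E[X] = 5.20 ✓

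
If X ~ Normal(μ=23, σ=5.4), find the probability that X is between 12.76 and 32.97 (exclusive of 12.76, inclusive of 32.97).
0.938615

We have X ~ Normal(μ=23, σ=5.4).

To find P(12.76 < X ≤ 32.97), we use:
P(12.76 < X ≤ 32.97) = P(X ≤ 32.97) - P(X ≤ 12.76)
                 = F(32.97) - F(12.76)
                 = 0.967575 - 0.028960
                 = 0.938615

So there's approximately a 93.9% chance that X falls in this range.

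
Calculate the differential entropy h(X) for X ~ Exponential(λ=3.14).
-0.1442 nats

We have X ~ Exponential(λ=3.14).

The differential entropy measures the uncertainty or information content of the distribution.

For an Exponential distribution with λ=3.14:
h(X) = -0.1442 nats

(In bits, this would be -0.2081 bits.)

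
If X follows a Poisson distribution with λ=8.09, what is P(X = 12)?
0.050304

We have X ~ Poisson(λ=8.09).

For a Poisson distribution, the PMF gives us the probability of each outcome.

Using the PMF formula:
P(X = 12) = 0.050304

Rounded to 4 decimal places: 0.0503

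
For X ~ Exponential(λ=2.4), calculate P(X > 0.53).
0.280271

We have X ~ Exponential(λ=2.4).

P(X > 0.53) = 1 - P(X ≤ 0.53)
                = 1 - F(0.53)
                = 1 - 0.719729
                = 0.280271

So there's approximately a 28.0% chance that X exceeds 0.53.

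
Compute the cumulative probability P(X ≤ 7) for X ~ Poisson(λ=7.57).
0.514410

We have X ~ Poisson(λ=7.57).

The CDF gives us P(X ≤ k).

Using the CDF:
P(X ≤ 7) = 0.514410

This means there's approximately a 51.4% chance that X is at most 7.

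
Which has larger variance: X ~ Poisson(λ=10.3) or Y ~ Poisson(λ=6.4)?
X has larger variance (10.3000 > 6.4000)

Compute the variance for each distribution:

X ~ Poisson(λ=10.3):
Var(X) = 10.3000

Y ~ Poisson(λ=6.4):
Var(Y) = 6.4000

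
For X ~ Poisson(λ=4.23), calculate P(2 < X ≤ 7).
0.727677

We have X ~ Poisson(λ=4.23).

To find P(2 < X ≤ 7), we use:
P(2 < X ≤ 7) = P(X ≤ 7) - P(X ≤ 2)
                 = F(7) - F(2)
                 = 0.933978 - 0.206301
                 = 0.727677

So there's approximately a 72.8% chance that X falls in this range.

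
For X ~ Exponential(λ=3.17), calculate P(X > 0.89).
0.059529

We have X ~ Exponential(λ=3.17).

P(X > 0.89) = 1 - P(X ≤ 0.89)
                = 1 - F(0.89)
                = 1 - 0.940471
                = 0.059529

So there's approximately a 6.0% chance that X exceeds 0.89.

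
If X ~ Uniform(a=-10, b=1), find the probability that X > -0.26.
0.114545

We have X ~ Uniform(a=-10, b=1).

P(X > -0.26) = 1 - P(X ≤ -0.26)
                = 1 - F(-0.26)
                = 1 - 0.885455
                = 0.114545

So there's approximately a 11.5% chance that X exceeds -0.26.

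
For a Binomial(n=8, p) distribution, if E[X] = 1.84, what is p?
p = 0.23

For a Binomial(n, p) distribution:
E[X] = n × p

Given n = 8 and E[X] = 1.84:
1.84 = 8 × p
p = 1.84 / 8 = 0.23

Verification: Binomial(8, 0.23) has E[X] = 1.84 ✓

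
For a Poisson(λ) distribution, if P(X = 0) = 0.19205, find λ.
λ = 1.6500

For a Poisson(λ) distribution, the PMF at 0 is:
P(X = 0) = λ^0 e^(-λ) / 0! = e^(-λ)

Given P(X = 0) = 0.19205:
e^(-λ) = 0.19205
-λ = ln(0.19205)
λ = -ln(0.19205) = 1.6500

Verification: e^(-1.6500) = 0.19205 ✓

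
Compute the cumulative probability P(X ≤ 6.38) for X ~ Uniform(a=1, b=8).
0.768571

We have X ~ Uniform(a=1, b=8).

The CDF gives us P(X ≤ k).

Using the CDF:
P(X ≤ 6.38) = 0.768571

This means there's approximately a 76.9% chance that X is at most 6.38.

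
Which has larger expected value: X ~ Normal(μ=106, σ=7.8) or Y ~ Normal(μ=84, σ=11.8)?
X has larger mean (106.0000 > 84.0000)

Compute the expected value for each distribution:

X ~ Normal(μ=106, σ=7.8):
E[X] = 106.0000

Y ~ Normal(μ=84, σ=11.8):
E[Y] = 84.0000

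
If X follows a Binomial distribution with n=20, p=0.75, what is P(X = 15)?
0.202331

We have X ~ Binomial(n=20, p=0.75).

For a Binomial distribution, the PMF gives us the probability of each outcome.

Using the PMF formula:
P(X = 15) = 0.202331

Rounded to 4 decimal places: 0.2023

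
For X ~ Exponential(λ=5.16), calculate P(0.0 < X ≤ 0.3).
0.787327

We have X ~ Exponential(λ=5.16).

To find P(0.0 < X ≤ 0.3), we use:
P(0.0 < X ≤ 0.3) = P(X ≤ 0.3) - P(X ≤ 0.0)
                 = F(0.3) - F(0.0)
                 = 0.787327 - 0.000000
                 = 0.787327

So there's approximately a 78.7% chance that X falls in this range.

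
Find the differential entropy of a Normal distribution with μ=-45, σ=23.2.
4.5631 nats

We have X ~ Normal(μ=-45, σ=23.2).

The differential entropy measures the uncertainty or information content of the distribution.

For a Normal distribution with μ=-45, σ=23.2:
h(X) = 4.5631 nats

(In bits, this would be 6.5831 bits.)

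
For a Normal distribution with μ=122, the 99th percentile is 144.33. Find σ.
σ = 9.5987

For X ~ Normal(μ, σ), the p-th percentile satisfies x = μ + z_p × σ,
where z_p = Φ⁻¹(p) is the standard normal quantile.

Step 1: z_{0.99} = Φ⁻¹(0.99) = 2.3263

Step 2: Solve for σ:
144.33 = 122 + 2.3263 × σ
σ = (144.33 - 122) / 2.3263
σ = 22.33 / 2.3263
σ = 9.5987

Verification: μ + z × σ = 122 + 2.3263 × 9.5987 = 144.33 ✓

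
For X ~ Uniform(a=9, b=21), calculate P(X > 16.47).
0.377500

We have X ~ Uniform(a=9, b=21).

P(X > 16.47) = 1 - P(X ≤ 16.47)
                = 1 - F(16.47)
                = 1 - 0.622500
                = 0.377500

So there's approximately a 37.8% chance that X exceeds 16.47.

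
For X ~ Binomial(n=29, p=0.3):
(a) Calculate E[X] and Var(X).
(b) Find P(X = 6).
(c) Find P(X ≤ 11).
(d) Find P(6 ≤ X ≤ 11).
(a) E[X] = 8.7000, Var(X) = 6.0900
(b) P(X = 6) = 0.094775
(c) P(X ≤ 11) = 0.870619
(d) P(6 ≤ X ≤ 11) = 0.777439

We have X ~ Binomial(n=29, p=0.3).

(a) Moments:
E[X] = 8.7000
Var(X) = 6.0900
σ = √Var(X) = 2.4678

(b) Point probability using PMF:
P(X = 6) = 0.094775

(c) Cumulative probability using CDF:
P(X ≤ 11) = F(11) = 0.870619

(d) Range probability:
P(6 ≤ X ≤ 11) = P(X ≤ 11) - P(X ≤ 5)
                   = F(11) - F(5)
                   = 0.870619 - 0.093180
                   = 0.777439

This means approximately 77.7% of outcomes fall in the interval [6, 11].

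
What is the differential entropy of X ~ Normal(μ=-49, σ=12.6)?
3.9526 nats

We have X ~ Normal(μ=-49, σ=12.6).

The differential entropy measures the uncertainty or information content of the distribution.

For a Normal distribution with μ=-49, σ=12.6:
h(X) = 3.9526 nats

(In bits, this would be 5.7024 bits.)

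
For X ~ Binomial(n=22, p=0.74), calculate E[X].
16.2800

We have X ~ Binomial(n=22, p=0.74).

For a Binomial distribution with n=22, p=0.74:
E[X] = 16.2800

This is the expected (average) value of X.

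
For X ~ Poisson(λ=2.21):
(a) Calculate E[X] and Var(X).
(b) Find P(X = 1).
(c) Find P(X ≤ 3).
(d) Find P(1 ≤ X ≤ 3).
(a) E[X] = 2.2100, Var(X) = 2.2100
(b) P(X = 1) = 0.242438
(c) P(X ≤ 3) = 0.817382
(d) P(1 ≤ X ≤ 3) = 0.707682

We have X ~ Poisson(λ=2.21).

(a) Moments:
E[X] = 2.2100
Var(X) = 2.2100
σ = √Var(X) = 1.4866

(b) Point probability using PMF:
P(X = 1) = 0.242438

(c) Cumulative probability using CDF:
P(X ≤ 3) = F(3) = 0.817382

(d) Range probability:
P(1 ≤ X ≤ 3) = P(X ≤ 3) - P(X ≤ 0)
                   = F(3) - F(0)
                   = 0.817382 - 0.109701
                   = 0.707682

This means approximately 70.8% of outcomes fall in the interval [1, 3].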